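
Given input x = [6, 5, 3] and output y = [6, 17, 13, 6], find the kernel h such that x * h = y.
Output length 4 = len(x) + len(h) - 1 ⇒ len(h) = 2. Solve h forward using h[k] = (y[k] - Σ_{i≥1} x[i]·h[k-i]) / x[0]: h[0] = y[0] / x[0] = 6 / 6 = 1; h[1] = (y[1] - 5×1) / x[0] = (17 - 5×1) / 6 = 2. So h = [1, 2]. Forward-check [6, 5, 3] * [1, 2]: y[0] = 6×1 = 6; y[1] = 6×2 + 5×1 = 17; y[2] = 5×2 + 3×1 = 13; y[3] = 3×2 = 6 → [6, 17, 13, 6] ✓

[1, 2]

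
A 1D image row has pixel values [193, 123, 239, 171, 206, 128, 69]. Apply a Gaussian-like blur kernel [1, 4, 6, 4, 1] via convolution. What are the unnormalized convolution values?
Convolve image row [193, 123, 239, 171, 206, 128, 69] with kernel [1, 4, 6, 4, 1]: y[0] = 193×1 = 193; y[1] = 193×4 + 123×1 = 895; y[2] = 193×6 + 123×4 + 239×1 = 1889; y[3] = 193×4 + 123×6 + 239×4 + 171×1 = 2637; y[4] = 193×1 + 123×4 + 239×6 + 171×4 + 206×1 = 3009; y[5] = 123×1 + 239×4 + 171×6 + 206×4 + 128×1 = 3057; y[6] = 239×1 + 171×4 + 206×6 + 128×4 + 69×1 = 2740; y[7] = 171×1 + 206×4 + 128×6 + 69×4 = 2039; y[8] = 206×1 + 128×4 + 69×6 = 1132; y[9] = 128×1 + 69×4 = 404; y[10] = 69×1 = 69 → [193, 895, 1889, 2637, 3009, 3057, 2740, 2039, 1132, 404, 69]. Normalization factor = sum(kernel) = 16.

[193, 895, 1889, 2637, 3009, 3057, 2740, 2039, 1132, 404, 69]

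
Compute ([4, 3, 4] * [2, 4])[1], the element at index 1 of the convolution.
Use y[k] = Σ_i a[i]·b[k-i] at k=1. y[1] = 4×4 + 3×2 = 22

22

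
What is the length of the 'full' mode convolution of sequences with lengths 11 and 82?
Linear/full convolution length: m + n - 1 = 11 + 82 - 1 = 92

92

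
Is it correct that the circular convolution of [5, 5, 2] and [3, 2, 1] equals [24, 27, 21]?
Recompute circular convolution of [5, 5, 2] and [3, 2, 1]: y[0] = 5×3 + 5×1 + 2×2 = 24; y[1] = 5×2 + 5×3 + 2×1 = 27; y[2] = 5×1 + 5×2 + 2×3 = 21 → [24, 27, 21]. Given [24, 27, 21] matches, so answer: Yes

Yes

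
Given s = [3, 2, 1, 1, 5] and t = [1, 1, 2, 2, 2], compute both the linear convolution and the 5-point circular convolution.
Linear: y_lin[0] = 3×1 = 3; y_lin[1] = 3×1 + 2×1 = 5; y_lin[2] = 3×2 + 2×1 + 1×1 = 9; y_lin[3] = 3×2 + 2×2 + 1×1 + 1×1 = 12; y_lin[4] = 3×2 + 2×2 + 1×2 + 1×1 + 5×1 = 18; y_lin[5] = 2×2 + 1×2 + 1×2 + 5×1 = 13; y_lin[6] = 1×2 + 1×2 + 5×2 = 14; y_lin[7] = 1×2 + 5×2 = 12; y_lin[8] = 5×2 = 10 → [3, 5, 9, 12, 18, 13, 14, 12, 10]. Circular (length 5): y[0] = 3×1 + 2×2 + 1×2 + 1×2 + 5×1 = 16; y[1] = 3×1 + 2×1 + 1×2 + 1×2 + 5×2 = 19; y[2] = 3×2 + 2×1 + 1×1 + 1×2 + 5×2 = 21; y[3] = 3×2 + 2×2 + 1×1 + 1×1 + 5×2 = 22; y[4] = 3×2 + 2×2 + 1×2 + 1×1 + 5×1 = 18 → [16, 19, 21, 22, 18]

Linear: [3, 5, 9, 12, 18, 13, 14, 12, 10], Circular: [16, 19, 21, 22, 18]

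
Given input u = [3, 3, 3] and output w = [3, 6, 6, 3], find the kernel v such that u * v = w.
Output length 4 = len(u) + len(v) - 1 ⇒ len(v) = 2. Solve v forward using v[k] = (w[k] - Σ_{i≥1} u[i]·v[k-i]) / u[0]: v[0] = w[0] / u[0] = 3 / 3 = 1; v[1] = (w[1] - 3×1) / u[0] = (6 - 3×1) / 3 = 1. So v = [1, 1]. Forward-check [3, 3, 3] * [1, 1]: w[0] = 3×1 = 3; w[1] = 3×1 + 3×1 = 6; w[2] = 3×1 + 3×1 = 6; w[3] = 3×1 = 3 → [3, 6, 6, 3] ✓

[1, 1]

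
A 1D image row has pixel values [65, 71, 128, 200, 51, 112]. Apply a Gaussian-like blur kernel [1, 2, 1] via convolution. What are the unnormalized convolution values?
Convolve image row [65, 71, 128, 200, 51, 112] with kernel [1, 2, 1]: y[0] = 65×1 = 65; y[1] = 65×2 + 71×1 = 201; y[2] = 65×1 + 71×2 + 128×1 = 335; y[3] = 71×1 + 128×2 + 200×1 = 527; y[4] = 128×1 + 200×2 + 51×1 = 579; y[5] = 200×1 + 51×2 + 112×1 = 414; y[6] = 51×1 + 112×2 = 275; y[7] = 112×1 = 112 → [65, 201, 335, 527, 579, 414, 275, 112]. Normalization factor = sum(kernel) = 4.

[65, 201, 335, 527, 579, 414, 275, 112]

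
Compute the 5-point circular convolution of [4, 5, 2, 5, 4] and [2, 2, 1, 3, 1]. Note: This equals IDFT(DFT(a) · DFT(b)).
Either evaluate y[k] = Σ_j a[j]·b[(k-j) mod 5] directly, or use IDFT(DFT(a) · DFT(b)). y[0] = 4×2 + 5×1 + 2×3 + 5×1 + 4×2 = 32; y[1] = 4×2 + 5×2 + 2×1 + 5×3 + 4×1 = 39; y[2] = 4×1 + 5×2 + 2×2 + 5×1 + 4×3 = 35; y[3] = 4×3 + 5×1 + 2×2 + 5×2 + 4×1 = 35; y[4] = 4×1 + 5×3 + 2×1 + 5×2 + 4×2 = 39. Result: [32, 39, 35, 35, 39]

[32, 39, 35, 35, 39]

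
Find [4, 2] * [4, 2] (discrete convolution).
y[0] = 4×4 = 16; y[1] = 4×2 + 2×4 = 16; y[2] = 2×2 = 4

[16, 16, 4]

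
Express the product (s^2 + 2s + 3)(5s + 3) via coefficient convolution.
Ascending coefficients: a = [3, 2, 1], b = [3, 5]. c[0] = 3×3 = 9; c[1] = 3×5 + 2×3 = 21; c[2] = 2×5 + 1×3 = 13; c[3] = 1×5 = 5. Result coefficients: [9, 21, 13, 5] → 5s^3 + 13s^2 + 21s + 9

5s^3 + 13s^2 + 21s + 9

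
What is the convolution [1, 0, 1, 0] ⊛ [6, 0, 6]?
y[0] = 1×6 = 6; y[1] = 1×0 + 0×6 = 0; y[2] = 1×6 + 0×0 + 1×6 = 12; y[3] = 0×6 + 1×0 + 0×6 = 0; y[4] = 1×6 + 0×0 = 6; y[5] = 0×6 = 0

[6, 0, 12, 0, 6, 0]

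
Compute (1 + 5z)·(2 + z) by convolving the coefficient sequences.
Ascending coefficients: a = [1, 5], b = [2, 1]. c[0] = 1×2 = 2; c[1] = 1×1 + 5×2 = 11; c[2] = 5×1 = 5. Result coefficients: [2, 11, 5] → 2 + 11z + 5z^2

2 + 11z + 5z^2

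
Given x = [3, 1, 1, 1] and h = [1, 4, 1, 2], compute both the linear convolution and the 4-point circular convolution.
Linear: y_lin[0] = 3×1 = 3; y_lin[1] = 3×4 + 1×1 = 13; y_lin[2] = 3×1 + 1×4 + 1×1 = 8; y_lin[3] = 3×2 + 1×1 + 1×4 + 1×1 = 12; y_lin[4] = 1×2 + 1×1 + 1×4 = 7; y_lin[5] = 1×2 + 1×1 = 3; y_lin[6] = 1×2 = 2 → [3, 13, 8, 12, 7, 3, 2]. Circular (length 4): y[0] = 3×1 + 1×2 + 1×1 + 1×4 = 10; y[1] = 3×4 + 1×1 + 1×2 + 1×1 = 16; y[2] = 3×1 + 1×4 + 1×1 + 1×2 = 10; y[3] = 3×2 + 1×1 + 1×4 + 1×1 = 12 → [10, 16, 10, 12]

Linear: [3, 13, 8, 12, 7, 3, 2], Circular: [10, 16, 10, 12]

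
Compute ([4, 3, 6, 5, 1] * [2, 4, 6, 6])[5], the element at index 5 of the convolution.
Use y[k] = Σ_i a[i]·b[k-i] at k=5. y[5] = 6×6 + 5×6 + 1×4 = 70

70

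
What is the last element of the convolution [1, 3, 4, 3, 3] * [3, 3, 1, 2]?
Use y[k] = Σ_i a[i]·b[k-i] at k=7. y[7] = 3×2 = 6

6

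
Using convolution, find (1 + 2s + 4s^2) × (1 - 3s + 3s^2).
Ascending coefficients: a = [1, 2, 4], b = [1, -3, 3]. c[0] = 1×1 = 1; c[1] = 1×-3 + 2×1 = -1; c[2] = 1×3 + 2×-3 + 4×1 = 1; c[3] = 2×3 + 4×-3 = -6; c[4] = 4×3 = 12. Result coefficients: [1, -1, 1, -6, 12] → 1 - s + s^2 - 6s^3 + 12s^4

1 - s + s^2 - 6s^3 + 12s^4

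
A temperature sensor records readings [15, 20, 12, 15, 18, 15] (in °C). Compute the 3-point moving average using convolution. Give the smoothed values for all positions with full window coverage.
3-point moving average kernel = [1, 1, 1]. Apply in 'valid' mode (full window coverage): avg[0] = (15 + 20 + 12) / 3 = 15.67; avg[1] = (20 + 12 + 15) / 3 = 15.67; avg[2] = (12 + 15 + 18) / 3 = 15.0; avg[3] = (15 + 18 + 15) / 3 = 16.0. Smoothed values: [15.67, 15.67, 15.0, 16.0]

[15.67, 15.67, 15.0, 16.0]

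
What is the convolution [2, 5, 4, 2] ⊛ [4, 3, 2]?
y[0] = 2×4 = 8; y[1] = 2×3 + 5×4 = 26; y[2] = 2×2 + 5×3 + 4×4 = 35; y[3] = 5×2 + 4×3 + 2×4 = 30; y[4] = 4×2 + 2×3 = 14; y[5] = 2×2 = 4

[8, 26, 35, 30, 14, 4]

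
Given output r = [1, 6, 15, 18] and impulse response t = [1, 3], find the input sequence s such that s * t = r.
Deconvolve r=[1, 6, 15, 18] by t=[1, 3]. Since t[0]=1, solve forward: s[0] = r[0] / 1 = 1; s[1] = (r[1] - 1×3) / 1 = 3; s[2] = (r[2] - 3×3) / 1 = 6. So s = [1, 3, 6]. Check by forward convolution: r[0] = 1×1 = 1; r[1] = 1×3 + 3×1 = 6; r[2] = 3×3 + 6×1 = 15; r[3] = 6×3 = 18

[1, 3, 6]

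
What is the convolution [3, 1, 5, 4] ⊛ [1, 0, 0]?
y[0] = 3×1 = 3; y[1] = 3×0 + 1×1 = 1; y[2] = 3×0 + 1×0 + 5×1 = 5; y[3] = 1×0 + 5×0 + 4×1 = 4; y[4] = 5×0 + 4×0 = 0; y[5] = 4×0 = 0

[3, 1, 5, 4, 0, 0]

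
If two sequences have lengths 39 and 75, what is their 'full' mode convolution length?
Linear/full convolution length: m + n - 1 = 39 + 75 - 1 = 113

113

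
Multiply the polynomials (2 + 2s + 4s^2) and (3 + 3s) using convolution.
Ascending coefficients: a = [2, 2, 4], b = [3, 3]. c[0] = 2×3 = 6; c[1] = 2×3 + 2×3 = 12; c[2] = 2×3 + 4×3 = 18; c[3] = 4×3 = 12. Result coefficients: [6, 12, 18, 12] → 6 + 12s + 18s^2 + 12s^3

6 + 12s + 18s^2 + 12s^3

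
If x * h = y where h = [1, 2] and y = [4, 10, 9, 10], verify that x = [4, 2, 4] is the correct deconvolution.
Forward-compute [4, 2, 4] * [1, 2]: y[0] = 4×1 = 4; y[1] = 4×2 + 2×1 = 10; y[2] = 2×2 + 4×1 = 8; y[3] = 4×2 = 8 → [4, 10, 8, 8]. Does not match given y = [4, 10, 9, 10].

Not verified. [4, 2, 4] * [1, 2] = [4, 10, 8, 8], which differs from [4, 10, 9, 10] at index 2.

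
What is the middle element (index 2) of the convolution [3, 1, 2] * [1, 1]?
Use y[k] = Σ_i a[i]·b[k-i] at k=2. y[2] = 1×1 + 2×1 = 3

3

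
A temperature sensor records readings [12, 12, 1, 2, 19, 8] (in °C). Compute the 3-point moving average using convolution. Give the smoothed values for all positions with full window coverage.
3-point moving average kernel = [1, 1, 1]. Apply in 'valid' mode (full window coverage): avg[0] = (12 + 12 + 1) / 3 = 8.33; avg[1] = (12 + 1 + 2) / 3 = 5.0; avg[2] = (1 + 2 + 19) / 3 = 7.33; avg[3] = (2 + 19 + 8) / 3 = 9.67. Smoothed values: [8.33, 5.0, 7.33, 9.67]

[8.33, 5.0, 7.33, 9.67]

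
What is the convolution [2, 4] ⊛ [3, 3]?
y[0] = 2×3 = 6; y[1] = 2×3 + 4×3 = 18; y[2] = 4×3 = 12

[6, 18, 12]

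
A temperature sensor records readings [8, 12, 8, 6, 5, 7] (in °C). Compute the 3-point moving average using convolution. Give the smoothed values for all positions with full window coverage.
3-point moving average kernel = [1, 1, 1]. Apply in 'valid' mode (full window coverage): avg[0] = (8 + 12 + 8) / 3 = 9.33; avg[1] = (12 + 8 + 6) / 3 = 8.67; avg[2] = (8 + 6 + 5) / 3 = 6.33; avg[3] = (6 + 5 + 7) / 3 = 6.0. Smoothed values: [9.33, 8.67, 6.33, 6.0]

[9.33, 8.67, 6.33, 6.0]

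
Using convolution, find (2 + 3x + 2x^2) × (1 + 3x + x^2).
Ascending coefficients: a = [2, 3, 2], b = [1, 3, 1]. c[0] = 2×1 = 2; c[1] = 2×3 + 3×1 = 9; c[2] = 2×1 + 3×3 + 2×1 = 13; c[3] = 3×1 + 2×3 = 9; c[4] = 2×1 = 2. Result coefficients: [2, 9, 13, 9, 2] → 2 + 9x + 13x^2 + 9x^3 + 2x^4

2 + 9x + 13x^2 + 9x^3 + 2x^4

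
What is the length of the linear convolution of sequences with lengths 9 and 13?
Linear/full convolution length: m + n - 1 = 9 + 13 - 1 = 21

21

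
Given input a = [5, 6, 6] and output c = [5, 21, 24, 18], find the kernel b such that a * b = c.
Output length 4 = len(a) + len(b) - 1 ⇒ len(b) = 2. Solve b forward using b[k] = (c[k] - Σ_{i≥1} a[i]·b[k-i]) / a[0]: b[0] = c[0] / a[0] = 5 / 5 = 1; b[1] = (c[1] - 6×1) / a[0] = (21 - 6×1) / 5 = 3. So b = [1, 3]. Forward-check [5, 6, 6] * [1, 3]: c[0] = 5×1 = 5; c[1] = 5×3 + 6×1 = 21; c[2] = 6×3 + 6×1 = 24; c[3] = 6×3 = 18 → [5, 21, 24, 18] ✓

[1, 3]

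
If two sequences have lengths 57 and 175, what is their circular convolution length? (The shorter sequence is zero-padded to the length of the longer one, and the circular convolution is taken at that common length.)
Circular convolution (zero-padding the shorter input) has length max(m, n) = max(57, 175) = 175

175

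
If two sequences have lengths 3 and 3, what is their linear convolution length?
Linear/full convolution length: m + n - 1 = 3 + 3 - 1 = 5

5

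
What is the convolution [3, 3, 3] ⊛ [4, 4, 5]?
y[0] = 3×4 = 12; y[1] = 3×4 + 3×4 = 24; y[2] = 3×5 + 3×4 + 3×4 = 39; y[3] = 3×5 + 3×4 = 27; y[4] = 3×5 = 15

[12, 24, 39, 27, 15]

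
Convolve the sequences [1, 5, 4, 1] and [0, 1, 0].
y[0] = 1×0 = 0; y[1] = 1×1 + 5×0 = 1; y[2] = 1×0 + 5×1 + 4×0 = 5; y[3] = 5×0 + 4×1 + 1×0 = 4; y[4] = 4×0 + 1×1 = 1; y[5] = 1×0 = 0

[0, 1, 5, 4, 1, 0]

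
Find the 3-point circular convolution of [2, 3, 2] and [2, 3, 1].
Use y[k] = Σ_j a[j]·b[(k-j) mod 3]. y[0] = 2×2 + 3×1 + 2×3 = 13; y[1] = 2×3 + 3×2 + 2×1 = 14; y[2] = 2×1 + 3×3 + 2×2 = 15. Result: [13, 14, 15]

[13, 14, 15]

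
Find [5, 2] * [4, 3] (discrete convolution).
y[0] = 5×4 = 20; y[1] = 5×3 + 2×4 = 23; y[2] = 2×3 = 6

[20, 23, 6]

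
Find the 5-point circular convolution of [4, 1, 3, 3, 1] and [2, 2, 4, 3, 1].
Use y[k] = Σ_j u[j]·v[(k-j) mod 5]. y[0] = 4×2 + 1×1 + 3×3 + 3×4 + 1×2 = 32; y[1] = 4×2 + 1×2 + 3×1 + 3×3 + 1×4 = 26; y[2] = 4×4 + 1×2 + 3×2 + 3×1 + 1×3 = 30; y[3] = 4×3 + 1×4 + 3×2 + 3×2 + 1×1 = 29; y[4] = 4×1 + 1×3 + 3×4 + 3×2 + 1×2 = 27. Result: [32, 26, 30, 29, 27]

[32, 26, 30, 29, 27]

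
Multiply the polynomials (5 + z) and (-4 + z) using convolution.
Ascending coefficients: a = [5, 1], b = [-4, 1]. c[0] = 5×-4 = -20; c[1] = 5×1 + 1×-4 = 1; c[2] = 1×1 = 1. Result coefficients: [-20, 1, 1] → -20 + z + z^2

-20 + z + z^2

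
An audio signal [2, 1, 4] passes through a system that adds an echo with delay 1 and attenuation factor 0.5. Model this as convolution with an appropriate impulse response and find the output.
Direct-path + delayed-attenuated-path model → impulse response h = [1, 0.5] (1 at lag 0, 0.5 at lag 1). Output y[n] = x[n] + 0.5·x[n - 1] (with x[n] = 0 outside 0..2): y[0] = 2 + 0.5×0 = 2; y[1] = 1 + 0.5×2 = 2.0; y[2] = 4 + 0.5×1 = 4.5; y[3] = 0 + 0.5×4 = 2.0. So y = [2, 2.0, 4.5, 2.0]

[2, 2.0, 4.5, 2.0]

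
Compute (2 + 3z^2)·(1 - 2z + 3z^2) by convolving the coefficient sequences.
Ascending coefficients: a = [2, 0, 3], b = [1, -2, 3]. c[0] = 2×1 = 2; c[1] = 2×-2 + 0×1 = -4; c[2] = 2×3 + 0×-2 + 3×1 = 9; c[3] = 0×3 + 3×-2 = -6; c[4] = 3×3 = 9. Result coefficients: [2, -4, 9, -6, 9] → 2 - 4z + 9z^2 - 6z^3 + 9z^4

2 - 4z + 9z^2 - 6z^3 + 9z^4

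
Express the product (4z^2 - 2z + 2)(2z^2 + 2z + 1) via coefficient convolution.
Ascending coefficients: a = [2, -2, 4], b = [1, 2, 2]. c[0] = 2×1 = 2; c[1] = 2×2 + -2×1 = 2; c[2] = 2×2 + -2×2 + 4×1 = 4; c[3] = -2×2 + 4×2 = 4; c[4] = 4×2 = 8. Result coefficients: [2, 2, 4, 4, 8] → 8z^4 + 4z^3 + 4z^2 + 2z + 2

8z^4 + 4z^3 + 4z^2 + 2z + 2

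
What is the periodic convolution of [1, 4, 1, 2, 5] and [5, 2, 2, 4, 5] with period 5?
Use y[k] = Σ_j f[j]·g[(k-j) mod 5]. y[0] = 1×5 + 4×5 + 1×4 + 2×2 + 5×2 = 43; y[1] = 1×2 + 4×5 + 1×5 + 2×4 + 5×2 = 45; y[2] = 1×2 + 4×2 + 1×5 + 2×5 + 5×4 = 45; y[3] = 1×4 + 4×2 + 1×2 + 2×5 + 5×5 = 49; y[4] = 1×5 + 4×4 + 1×2 + 2×2 + 5×5 = 52. Result: [43, 45, 45, 49, 52]

[43, 45, 45, 49, 52]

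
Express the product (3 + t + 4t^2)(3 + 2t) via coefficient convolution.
Ascending coefficients: a = [3, 1, 4], b = [3, 2]. c[0] = 3×3 = 9; c[1] = 3×2 + 1×3 = 9; c[2] = 1×2 + 4×3 = 14; c[3] = 4×2 = 8. Result coefficients: [9, 9, 14, 8] → 9 + 9t + 14t^2 + 8t^3

9 + 9t + 14t^2 + 8t^3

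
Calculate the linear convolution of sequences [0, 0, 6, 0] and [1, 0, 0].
y[0] = 0×1 = 0; y[1] = 0×0 + 0×1 = 0; y[2] = 0×0 + 0×0 + 6×1 = 6; y[3] = 0×0 + 6×0 + 0×1 = 0; y[4] = 6×0 + 0×0 = 0; y[5] = 0×0 = 0

[0, 0, 6, 0, 0, 0]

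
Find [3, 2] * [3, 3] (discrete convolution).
y[0] = 3×3 = 9; y[1] = 3×3 + 2×3 = 15; y[2] = 2×3 = 6

[9, 15, 6]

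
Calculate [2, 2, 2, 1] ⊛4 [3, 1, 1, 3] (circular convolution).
Use y[k] = Σ_j x[j]·h[(k-j) mod 4]. y[0] = 2×3 + 2×3 + 2×1 + 1×1 = 15; y[1] = 2×1 + 2×3 + 2×3 + 1×1 = 15; y[2] = 2×1 + 2×1 + 2×3 + 1×3 = 13; y[3] = 2×3 + 2×1 + 2×1 + 1×3 = 13. Result: [15, 15, 13, 13]

[15, 15, 13, 13]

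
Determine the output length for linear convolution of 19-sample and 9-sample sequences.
Linear/full convolution length: m + n - 1 = 19 + 9 - 1 = 27

27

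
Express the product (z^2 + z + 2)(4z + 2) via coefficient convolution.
Ascending coefficients: a = [2, 1, 1], b = [2, 4]. c[0] = 2×2 = 4; c[1] = 2×4 + 1×2 = 10; c[2] = 1×4 + 1×2 = 6; c[3] = 1×4 = 4. Result coefficients: [4, 10, 6, 4] → 4z^3 + 6z^2 + 10z + 4

4z^3 + 6z^2 + 10z + 4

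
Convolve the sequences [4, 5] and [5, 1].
y[0] = 4×5 = 20; y[1] = 4×1 + 5×5 = 29; y[2] = 5×1 = 5

[20, 29, 5]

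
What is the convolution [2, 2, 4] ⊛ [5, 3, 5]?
y[0] = 2×5 = 10; y[1] = 2×3 + 2×5 = 16; y[2] = 2×5 + 2×3 + 4×5 = 36; y[3] = 2×5 + 4×3 = 22; y[4] = 4×5 = 20

[10, 16, 36, 22, 20]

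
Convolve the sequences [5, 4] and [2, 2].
y[0] = 5×2 = 10; y[1] = 5×2 + 4×2 = 18; y[2] = 4×2 = 8

[10, 18, 8]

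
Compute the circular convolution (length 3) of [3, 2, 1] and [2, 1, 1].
Use y[k] = Σ_j u[j]·v[(k-j) mod 3]. y[0] = 3×2 + 2×1 + 1×1 = 9; y[1] = 3×1 + 2×2 + 1×1 = 8; y[2] = 3×1 + 2×1 + 1×2 = 7. Result: [9, 8, 7]

[9, 8, 7]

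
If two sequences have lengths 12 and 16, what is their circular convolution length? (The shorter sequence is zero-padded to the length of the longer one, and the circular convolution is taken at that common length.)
Circular convolution (zero-padding the shorter input) has length max(m, n) = max(12, 16) = 16

16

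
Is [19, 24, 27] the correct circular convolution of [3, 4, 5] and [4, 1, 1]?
Recompute circular convolution of [3, 4, 5] and [4, 1, 1]: y[0] = 3×4 + 4×1 + 5×1 = 21; y[1] = 3×1 + 4×4 + 5×1 = 24; y[2] = 3×1 + 4×1 + 5×4 = 27 → [21, 24, 27]. Compare to given [19, 24, 27]: they differ at index 0: given 19, correct 21, so answer: No

No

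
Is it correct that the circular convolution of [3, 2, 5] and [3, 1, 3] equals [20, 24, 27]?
Recompute circular convolution of [3, 2, 5] and [3, 1, 3]: y[0] = 3×3 + 2×3 + 5×1 = 20; y[1] = 3×1 + 2×3 + 5×3 = 24; y[2] = 3×3 + 2×1 + 5×3 = 26 → [20, 24, 26]. Compare to given [20, 24, 27]: they differ at index 2: given 27, correct 26, so answer: No

No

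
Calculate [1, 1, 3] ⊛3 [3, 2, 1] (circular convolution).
Use y[k] = Σ_j a[j]·b[(k-j) mod 3]. y[0] = 1×3 + 1×1 + 3×2 = 10; y[1] = 1×2 + 1×3 + 3×1 = 8; y[2] = 1×1 + 1×2 + 3×3 = 12. Result: [10, 8, 12]

[10, 8, 12]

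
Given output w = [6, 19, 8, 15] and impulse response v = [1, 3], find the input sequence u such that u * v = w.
Deconvolve w=[6, 19, 8, 15] by v=[1, 3]. Since v[0]=1, solve forward: u[0] = w[0] / 1 = 6; u[1] = (w[1] - 6×3) / 1 = 1; u[2] = (w[2] - 1×3) / 1 = 5. So u = [6, 1, 5]. Check by forward convolution: w[0] = 6×1 = 6; w[1] = 6×3 + 1×1 = 19; w[2] = 1×3 + 5×1 = 8; w[3] = 5×3 = 15

[6, 1, 5]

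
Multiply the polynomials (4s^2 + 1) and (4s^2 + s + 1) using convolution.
Ascending coefficients: a = [1, 0, 4], b = [1, 1, 4]. c[0] = 1×1 = 1; c[1] = 1×1 + 0×1 = 1; c[2] = 1×4 + 0×1 + 4×1 = 8; c[3] = 0×4 + 4×1 = 4; c[4] = 4×4 = 16. Result coefficients: [1, 1, 8, 4, 16] → 16s^4 + 4s^3 + 8s^2 + s + 1

16s^4 + 4s^3 + 8s^2 + s + 1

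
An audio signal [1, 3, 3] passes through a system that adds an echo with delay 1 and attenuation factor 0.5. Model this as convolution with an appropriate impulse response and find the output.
Direct-path + delayed-attenuated-path model → impulse response h = [1, 0.5] (1 at lag 0, 0.5 at lag 1). Output y[n] = x[n] + 0.5·x[n - 1] (with x[n] = 0 outside 0..2): y[0] = 1 + 0.5×0 = 1; y[1] = 3 + 0.5×1 = 3.5; y[2] = 3 + 0.5×3 = 4.5; y[3] = 0 + 0.5×3 = 1.5. So y = [1, 3.5, 4.5, 1.5]

[1, 3.5, 4.5, 1.5]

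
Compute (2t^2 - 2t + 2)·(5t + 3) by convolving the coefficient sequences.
Ascending coefficients: a = [2, -2, 2], b = [3, 5]. c[0] = 2×3 = 6; c[1] = 2×5 + -2×3 = 4; c[2] = -2×5 + 2×3 = -4; c[3] = 2×5 = 10. Result coefficients: [6, 4, -4, 10] → 10t^3 - 4t^2 + 4t + 6

10t^3 - 4t^2 + 4t + 6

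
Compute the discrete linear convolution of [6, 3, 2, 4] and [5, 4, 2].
y[0] = 6×5 = 30; y[1] = 6×4 + 3×5 = 39; y[2] = 6×2 + 3×4 + 2×5 = 34; y[3] = 3×2 + 2×4 + 4×5 = 34; y[4] = 2×2 + 4×4 = 20; y[5] = 4×2 = 8

[30, 39, 34, 34, 20, 8]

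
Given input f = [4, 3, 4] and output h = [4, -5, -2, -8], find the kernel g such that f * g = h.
Output length 4 = len(f) + len(g) - 1 ⇒ len(g) = 2. Solve g forward using g[k] = (h[k] - Σ_{i≥1} f[i]·g[k-i]) / f[0]: g[0] = h[0] / f[0] = 4 / 4 = 1; g[1] = (h[1] - 3×1) / f[0] = (-5 - 3×1) / 4 = -2. So g = [1, -2]. Forward-check [4, 3, 4] * [1, -2]: h[0] = 4×1 = 4; h[1] = 4×-2 + 3×1 = -5; h[2] = 3×-2 + 4×1 = -2; h[3] = 4×-2 = -8 → [4, -5, -2, -8] ✓

[1, -2]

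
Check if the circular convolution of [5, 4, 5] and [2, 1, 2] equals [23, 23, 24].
Recompute circular convolution of [5, 4, 5] and [2, 1, 2]: y[0] = 5×2 + 4×2 + 5×1 = 23; y[1] = 5×1 + 4×2 + 5×2 = 23; y[2] = 5×2 + 4×1 + 5×2 = 24 → [23, 23, 24]. Given [23, 23, 24] matches, so answer: Yes

Yes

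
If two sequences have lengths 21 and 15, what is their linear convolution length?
Linear/full convolution length: m + n - 1 = 21 + 15 - 1 = 35

35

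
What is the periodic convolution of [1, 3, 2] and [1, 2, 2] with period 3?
Use y[k] = Σ_j u[j]·v[(k-j) mod 3]. y[0] = 1×1 + 3×2 + 2×2 = 11; y[1] = 1×2 + 3×1 + 2×2 = 9; y[2] = 1×2 + 3×2 + 2×1 = 10. Result: [11, 9, 10]

[11, 9, 10]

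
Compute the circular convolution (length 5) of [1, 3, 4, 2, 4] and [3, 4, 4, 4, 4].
Use y[k] = Σ_j f[j]·g[(k-j) mod 5]. y[0] = 1×3 + 3×4 + 4×4 + 2×4 + 4×4 = 55; y[1] = 1×4 + 3×3 + 4×4 + 2×4 + 4×4 = 53; y[2] = 1×4 + 3×4 + 4×3 + 2×4 + 4×4 = 52; y[3] = 1×4 + 3×4 + 4×4 + 2×3 + 4×4 = 54; y[4] = 1×4 + 3×4 + 4×4 + 2×4 + 4×3 = 52. Result: [55, 53, 52, 54, 52]

[55, 53, 52, 54, 52]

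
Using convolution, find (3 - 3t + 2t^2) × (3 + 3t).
Ascending coefficients: a = [3, -3, 2], b = [3, 3]. c[0] = 3×3 = 9; c[1] = 3×3 + -3×3 = 0; c[2] = -3×3 + 2×3 = -3; c[3] = 2×3 = 6. Result coefficients: [9, 0, -3, 6] → 9 - 3t^2 + 6t^3

9 - 3t^2 + 6t^3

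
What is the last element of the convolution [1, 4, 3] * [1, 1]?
Use y[k] = Σ_i a[i]·b[k-i] at k=3. y[3] = 3×1 = 3

3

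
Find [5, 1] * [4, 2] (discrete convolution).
y[0] = 5×4 = 20; y[1] = 5×2 + 1×4 = 14; y[2] = 1×2 = 2

[20, 14, 2]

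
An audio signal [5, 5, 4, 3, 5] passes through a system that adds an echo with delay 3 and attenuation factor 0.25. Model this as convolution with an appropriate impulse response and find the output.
Direct-path + delayed-attenuated-path model → impulse response h = [1, 0, 0, 0.25] (1 at lag 0, 0.25 at lag 3). Output y[n] = x[n] + 0.25·x[n - 3] (with x[n] = 0 outside 0..4): y[0] = 5 + 0.25×0 = 5; y[1] = 5 + 0.25×0 = 5; y[2] = 4 + 0.25×0 = 4; y[3] = 3 + 0.25×5 = 4.25; y[4] = 5 + 0.25×5 = 6.25; y[5] = 0 + 0.25×4 = 1.0; y[6] = 0 + 0.25×3 = 0.75; y[7] = 0 + 0.25×5 = 1.25. So y = [5, 5, 4, 4.25, 6.25, 1.0, 0.75, 1.25]

[5, 5, 4, 4.25, 6.25, 1.0, 0.75, 1.25]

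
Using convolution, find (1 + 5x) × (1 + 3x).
Ascending coefficients: a = [1, 5], b = [1, 3]. c[0] = 1×1 = 1; c[1] = 1×3 + 5×1 = 8; c[2] = 5×3 = 15. Result coefficients: [1, 8, 15] → 1 + 8x + 15x^2

1 + 8x + 15x^2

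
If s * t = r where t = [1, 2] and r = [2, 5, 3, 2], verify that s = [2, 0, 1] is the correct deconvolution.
Forward-compute [2, 0, 1] * [1, 2]: r[0] = 2×1 = 2; r[1] = 2×2 + 0×1 = 4; r[2] = 0×2 + 1×1 = 1; r[3] = 1×2 = 2 → [2, 4, 1, 2]. Does not match given r = [2, 5, 3, 2].

Not verified. [2, 0, 1] * [1, 2] = [2, 4, 1, 2], which differs from [2, 5, 3, 2] at index 1.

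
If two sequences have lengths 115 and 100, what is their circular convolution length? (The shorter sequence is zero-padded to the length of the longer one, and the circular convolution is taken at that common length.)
Circular convolution (zero-padding the shorter input) has length max(m, n) = max(115, 100) = 115

115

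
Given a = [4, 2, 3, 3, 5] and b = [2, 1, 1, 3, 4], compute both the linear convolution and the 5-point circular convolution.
Linear: y_lin[0] = 4×2 = 8; y_lin[1] = 4×1 + 2×2 = 8; y_lin[2] = 4×1 + 2×1 + 3×2 = 12; y_lin[3] = 4×3 + 2×1 + 3×1 + 3×2 = 23; y_lin[4] = 4×4 + 2×3 + 3×1 + 3×1 + 5×2 = 38; y_lin[5] = 2×4 + 3×3 + 3×1 + 5×1 = 25; y_lin[6] = 3×4 + 3×3 + 5×1 = 26; y_lin[7] = 3×4 + 5×3 = 27; y_lin[8] = 5×4 = 20 → [8, 8, 12, 23, 38, 25, 26, 27, 20]. Circular (length 5): y[0] = 4×2 + 2×4 + 3×3 + 3×1 + 5×1 = 33; y[1] = 4×1 + 2×2 + 3×4 + 3×3 + 5×1 = 34; y[2] = 4×1 + 2×1 + 3×2 + 3×4 + 5×3 = 39; y[3] = 4×3 + 2×1 + 3×1 + 3×2 + 5×4 = 43; y[4] = 4×4 + 2×3 + 3×1 + 3×1 + 5×2 = 38 → [33, 34, 39, 43, 38]

Linear: [8, 8, 12, 23, 38, 25, 26, 27, 20], Circular: [33, 34, 39, 43, 38]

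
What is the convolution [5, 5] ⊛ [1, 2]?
y[0] = 5×1 = 5; y[1] = 5×2 + 5×1 = 15; y[2] = 5×2 = 10

[5, 15, 10]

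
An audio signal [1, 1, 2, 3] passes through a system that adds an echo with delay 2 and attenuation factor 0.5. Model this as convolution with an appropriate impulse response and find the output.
Direct-path + delayed-attenuated-path model → impulse response h = [1, 0, 0.5] (1 at lag 0, 0.5 at lag 2). Output y[n] = x[n] + 0.5·x[n - 2] (with x[n] = 0 outside 0..3): y[0] = 1 + 0.5×0 = 1; y[1] = 1 + 0.5×0 = 1; y[2] = 2 + 0.5×1 = 2.5; y[3] = 3 + 0.5×1 = 3.5; y[4] = 0 + 0.5×2 = 1.0; y[5] = 0 + 0.5×3 = 1.5. So y = [1, 1, 2.5, 3.5, 1.0, 1.5]

[1, 1, 2.5, 3.5, 1.0, 1.5]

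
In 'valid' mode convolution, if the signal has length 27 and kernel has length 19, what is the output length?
'Valid' mode counts only positions where the kernel fully overlaps the signal: m - n + 1 = 27 - 19 + 1 = 9

9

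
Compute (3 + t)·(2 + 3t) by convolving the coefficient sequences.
Ascending coefficients: a = [3, 1], b = [2, 3]. c[0] = 3×2 = 6; c[1] = 3×3 + 1×2 = 11; c[2] = 1×3 = 3. Result coefficients: [6, 11, 3] → 6 + 11t + 3t^2

6 + 11t + 3t^2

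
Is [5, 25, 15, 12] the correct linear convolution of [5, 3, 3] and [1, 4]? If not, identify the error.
Recompute linear convolution of [5, 3, 3] and [1, 4]: y[0] = 5×1 = 5; y[1] = 5×4 + 3×1 = 23; y[2] = 3×4 + 3×1 = 15; y[3] = 3×4 = 12 → [5, 23, 15, 12]. Compare to given [5, 25, 15, 12]: they differ at index 1: given 25, correct 23, so answer: No

No. Error at index 1: given 25, correct 23.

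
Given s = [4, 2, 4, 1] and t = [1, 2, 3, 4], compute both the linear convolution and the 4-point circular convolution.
Linear: y_lin[0] = 4×1 = 4; y_lin[1] = 4×2 + 2×1 = 10; y_lin[2] = 4×3 + 2×2 + 4×1 = 20; y_lin[3] = 4×4 + 2×3 + 4×2 + 1×1 = 31; y_lin[4] = 2×4 + 4×3 + 1×2 = 22; y_lin[5] = 4×4 + 1×3 = 19; y_lin[6] = 1×4 = 4 → [4, 10, 20, 31, 22, 19, 4]. Circular (length 4): y[0] = 4×1 + 2×4 + 4×3 + 1×2 = 26; y[1] = 4×2 + 2×1 + 4×4 + 1×3 = 29; y[2] = 4×3 + 2×2 + 4×1 + 1×4 = 24; y[3] = 4×4 + 2×3 + 4×2 + 1×1 = 31 → [26, 29, 24, 31]

Linear: [4, 10, 20, 31, 22, 19, 4], Circular: [26, 29, 24, 31]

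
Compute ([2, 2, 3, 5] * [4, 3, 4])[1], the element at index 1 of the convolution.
Use y[k] = Σ_i a[i]·b[k-i] at k=1. y[1] = 2×3 + 2×4 = 14

14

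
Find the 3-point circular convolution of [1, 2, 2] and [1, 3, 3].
Use y[k] = Σ_j u[j]·v[(k-j) mod 3]. y[0] = 1×1 + 2×3 + 2×3 = 13; y[1] = 1×3 + 2×1 + 2×3 = 11; y[2] = 1×3 + 2×3 + 2×1 = 11. Result: [13, 11, 11]

[13, 11, 11]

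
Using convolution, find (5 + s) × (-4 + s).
Ascending coefficients: a = [5, 1], b = [-4, 1]. c[0] = 5×-4 = -20; c[1] = 5×1 + 1×-4 = 1; c[2] = 1×1 = 1. Result coefficients: [-20, 1, 1] → -20 + s + s^2

-20 + s + s^2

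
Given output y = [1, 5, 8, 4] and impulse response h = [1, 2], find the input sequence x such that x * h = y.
Deconvolve y=[1, 5, 8, 4] by h=[1, 2]. Since h[0]=1, solve forward: x[0] = y[0] / 1 = 1; x[1] = (y[1] - 1×2) / 1 = 3; x[2] = (y[2] - 3×2) / 1 = 2. So x = [1, 3, 2]. Check by forward convolution: y[0] = 1×1 = 1; y[1] = 1×2 + 3×1 = 5; y[2] = 3×2 + 2×1 = 8; y[3] = 2×2 = 4

[1, 3, 2]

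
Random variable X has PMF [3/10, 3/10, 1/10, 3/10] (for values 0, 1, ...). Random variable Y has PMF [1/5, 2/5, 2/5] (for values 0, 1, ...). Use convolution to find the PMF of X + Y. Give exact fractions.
P(X+Y=k) = Σ_i P(X=i)·P(Y=k-i) — a convolution of [3/10, 3/10, 1/10, 3/10] and [1/5, 2/5, 2/5]. P(X+Y=0) = (3/10)×(1/5) = 3/50; P(X+Y=1) = (3/10)×(2/5) + (3/10)×(1/5) = 3/25 + 3/50 = 9/50; P(X+Y=2) = (3/10)×(2/5) + (3/10)×(2/5) + (1/10)×(1/5) = 3/25 + 3/25 + 1/50 = 13/50; P(X+Y=3) = (3/10)×(2/5) + (1/10)×(2/5) + (3/10)×(1/5) = 3/25 + 1/25 + 3/50 = 11/50; P(X+Y=4) = (1/10)×(2/5) + (3/10)×(2/5) = 1/25 + 3/25 = 4/25; P(X+Y=5) = (3/10)×(2/5) = 3/25. PMF: [3/50, 9/50, 13/50, 11/50, 4/25, 3/25] (sums to 1 ✓)

[3/50, 9/50, 13/50, 11/50, 4/25, 3/25]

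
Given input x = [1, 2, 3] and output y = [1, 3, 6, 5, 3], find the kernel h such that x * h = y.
Output length 5 = len(x) + len(h) - 1 ⇒ len(h) = 3. Solve h forward using h[k] = (y[k] - Σ_{i≥1} x[i]·h[k-i]) / x[0]: h[0] = y[0] / x[0] = 1 / 1 = 1; h[1] = (y[1] - 2×1) / x[0] = (3 - 2×1) / 1 = 1; h[2] = (y[2] - 2×1 - 3×1) / x[0] = (6 - 2×1 - 3×1) / 1 = 1. So h = [1, 1, 1]. Forward-check [1, 2, 3] * [1, 1, 1]: y[0] = 1×1 = 1; y[1] = 1×1 + 2×1 = 3; y[2] = 1×1 + 2×1 + 3×1 = 6; y[3] = 2×1 + 3×1 = 5; y[4] = 3×1 = 3 → [1, 3, 6, 5, 3] ✓

[1, 1, 1]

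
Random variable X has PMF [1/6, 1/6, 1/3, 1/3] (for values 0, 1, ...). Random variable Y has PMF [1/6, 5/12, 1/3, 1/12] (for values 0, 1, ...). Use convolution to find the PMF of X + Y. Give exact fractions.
P(X+Y=k) = Σ_i P(X=i)·P(Y=k-i) — a convolution of [1/6, 1/6, 1/3, 1/3] and [1/6, 5/12, 1/3, 1/12]. P(X+Y=0) = (1/6)×(1/6) = 1/36; P(X+Y=1) = (1/6)×(5/12) + (1/6)×(1/6) = 5/72 + 1/36 = 7/72; P(X+Y=2) = (1/6)×(1/3) + (1/6)×(5/12) + (1/3)×(1/6) = 1/18 + 5/72 + 1/18 = 13/72; P(X+Y=3) = (1/6)×(1/12) + (1/6)×(1/3) + (1/3)×(5/12) + (1/3)×(1/6) = 1/72 + 1/18 + 5/36 + 1/18 = 19/72; P(X+Y=4) = (1/6)×(1/12) + (1/3)×(1/3) + (1/3)×(5/12) = 1/72 + 1/9 + 5/36 = 19/72; P(X+Y=5) = (1/3)×(1/12) + (1/3)×(1/3) = 1/36 + 1/9 = 5/36; P(X+Y=6) = (1/3)×(1/12) = 1/36. PMF: [1/36, 7/72, 13/72, 19/72, 19/72, 5/36, 1/36] (sums to 1 ✓)

[1/36, 7/72, 13/72, 19/72, 19/72, 5/36, 1/36]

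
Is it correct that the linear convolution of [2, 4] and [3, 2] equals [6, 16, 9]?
Recompute linear convolution of [2, 4] and [3, 2]: y[0] = 2×3 = 6; y[1] = 2×2 + 4×3 = 16; y[2] = 4×2 = 8 → [6, 16, 8]. Compare to given [6, 16, 9]: they differ at index 2: given 9, correct 8, so answer: No

No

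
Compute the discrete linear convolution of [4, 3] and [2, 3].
y[0] = 4×2 = 8; y[1] = 4×3 + 3×2 = 18; y[2] = 3×3 = 9

[8, 18, 9]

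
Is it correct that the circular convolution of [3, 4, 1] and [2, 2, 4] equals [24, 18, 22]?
Recompute circular convolution of [3, 4, 1] and [2, 2, 4]: y[0] = 3×2 + 4×4 + 1×2 = 24; y[1] = 3×2 + 4×2 + 1×4 = 18; y[2] = 3×4 + 4×2 + 1×2 = 22 → [24, 18, 22]. Given [24, 18, 22] matches, so answer: Yes

Yes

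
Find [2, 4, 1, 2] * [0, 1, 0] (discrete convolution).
y[0] = 2×0 = 0; y[1] = 2×1 + 4×0 = 2; y[2] = 2×0 + 4×1 + 1×0 = 4; y[3] = 4×0 + 1×1 + 2×0 = 1; y[4] = 1×0 + 2×1 = 2; y[5] = 2×0 = 0

[0, 2, 4, 1, 2, 0]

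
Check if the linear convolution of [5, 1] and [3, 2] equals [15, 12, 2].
Recompute linear convolution of [5, 1] and [3, 2]: y[0] = 5×3 = 15; y[1] = 5×2 + 1×3 = 13; y[2] = 1×2 = 2 → [15, 13, 2]. Compare to given [15, 12, 2]: they differ at index 1: given 12, correct 13, so answer: No

No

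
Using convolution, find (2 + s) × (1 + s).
Ascending coefficients: a = [2, 1], b = [1, 1]. c[0] = 2×1 = 2; c[1] = 2×1 + 1×1 = 3; c[2] = 1×1 = 1. Result coefficients: [2, 3, 1] → 2 + 3s + s^2

2 + 3s + s^2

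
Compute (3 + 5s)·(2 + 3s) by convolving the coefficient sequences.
Ascending coefficients: a = [3, 5], b = [2, 3]. c[0] = 3×2 = 6; c[1] = 3×3 + 5×2 = 19; c[2] = 5×3 = 15. Result coefficients: [6, 19, 15] → 6 + 19s + 15s^2

6 + 19s + 15s^2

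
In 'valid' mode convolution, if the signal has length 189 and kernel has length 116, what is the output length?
'Valid' mode counts only positions where the kernel fully overlaps the signal: m - n + 1 = 189 - 116 + 1 = 74

74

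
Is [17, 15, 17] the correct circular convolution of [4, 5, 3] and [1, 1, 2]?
Recompute circular convolution of [4, 5, 3] and [1, 1, 2]: y[0] = 4×1 + 5×2 + 3×1 = 17; y[1] = 4×1 + 5×1 + 3×2 = 15; y[2] = 4×2 + 5×1 + 3×1 = 16 → [17, 15, 16]. Compare to given [17, 15, 17]: they differ at index 2: given 17, correct 16, so answer: No

No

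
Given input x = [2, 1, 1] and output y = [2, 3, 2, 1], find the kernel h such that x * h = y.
Output length 4 = len(x) + len(h) - 1 ⇒ len(h) = 2. Solve h forward using h[k] = (y[k] - Σ_{i≥1} x[i]·h[k-i]) / x[0]: h[0] = y[0] / x[0] = 2 / 2 = 1; h[1] = (y[1] - 1×1) / x[0] = (3 - 1×1) / 2 = 1. So h = [1, 1]. Forward-check [2, 1, 1] * [1, 1]: y[0] = 2×1 = 2; y[1] = 2×1 + 1×1 = 3; y[2] = 1×1 + 1×1 = 2; y[3] = 1×1 = 1 → [2, 3, 2, 1] ✓

[1, 1]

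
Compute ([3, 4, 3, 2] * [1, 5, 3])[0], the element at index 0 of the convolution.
Use y[k] = Σ_i a[i]·b[k-i] at k=0. y[0] = 3×1 = 3

3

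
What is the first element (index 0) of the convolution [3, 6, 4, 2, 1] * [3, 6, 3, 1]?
Use y[k] = Σ_i a[i]·b[k-i] at k=0. y[0] = 3×3 = 9

9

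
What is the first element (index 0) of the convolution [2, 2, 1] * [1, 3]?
Use y[k] = Σ_i a[i]·b[k-i] at k=0. y[0] = 2×1 = 2

2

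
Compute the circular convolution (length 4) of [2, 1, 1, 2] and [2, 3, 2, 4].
Use y[k] = Σ_j a[j]·b[(k-j) mod 4]. y[0] = 2×2 + 1×4 + 1×2 + 2×3 = 16; y[1] = 2×3 + 1×2 + 1×4 + 2×2 = 16; y[2] = 2×2 + 1×3 + 1×2 + 2×4 = 17; y[3] = 2×4 + 1×2 + 1×3 + 2×2 = 17. Result: [16, 16, 17, 17]

[16, 16, 17, 17]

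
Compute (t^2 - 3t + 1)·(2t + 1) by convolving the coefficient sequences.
Ascending coefficients: a = [1, -3, 1], b = [1, 2]. c[0] = 1×1 = 1; c[1] = 1×2 + -3×1 = -1; c[2] = -3×2 + 1×1 = -5; c[3] = 1×2 = 2. Result coefficients: [1, -1, -5, 2] → 2t^3 - 5t^2 - t + 1

2t^3 - 5t^2 - t + 1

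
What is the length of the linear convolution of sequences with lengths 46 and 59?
Linear/full convolution length: m + n - 1 = 46 + 59 - 1 = 104

104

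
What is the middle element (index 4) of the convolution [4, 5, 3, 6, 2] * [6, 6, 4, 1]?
Use y[k] = Σ_i a[i]·b[k-i] at k=4. y[4] = 5×1 + 3×4 + 6×6 + 2×6 = 65

65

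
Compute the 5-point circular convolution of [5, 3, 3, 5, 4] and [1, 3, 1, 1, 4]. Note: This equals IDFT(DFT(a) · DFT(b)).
Either evaluate y[k] = Σ_j a[j]·b[(k-j) mod 5] directly, or use IDFT(DFT(a) · DFT(b)). y[0] = 5×1 + 3×4 + 3×1 + 5×1 + 4×3 = 37; y[1] = 5×3 + 3×1 + 3×4 + 5×1 + 4×1 = 39; y[2] = 5×1 + 3×3 + 3×1 + 5×4 + 4×1 = 41; y[3] = 5×1 + 3×1 + 3×3 + 5×1 + 4×4 = 38; y[4] = 5×4 + 3×1 + 3×1 + 5×3 + 4×1 = 45. Result: [37, 39, 41, 38, 45]

[37, 39, 41, 38, 45]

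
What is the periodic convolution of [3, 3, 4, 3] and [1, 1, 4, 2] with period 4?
Use y[k] = Σ_j u[j]·v[(k-j) mod 4]. y[0] = 3×1 + 3×2 + 4×4 + 3×1 = 28; y[1] = 3×1 + 3×1 + 4×2 + 3×4 = 26; y[2] = 3×4 + 3×1 + 4×1 + 3×2 = 25; y[3] = 3×2 + 3×4 + 4×1 + 3×1 = 25. Result: [28, 26, 25, 25]

[28, 26, 25, 25]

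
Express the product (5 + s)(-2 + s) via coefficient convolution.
Ascending coefficients: a = [5, 1], b = [-2, 1]. c[0] = 5×-2 = -10; c[1] = 5×1 + 1×-2 = 3; c[2] = 1×1 = 1. Result coefficients: [-10, 3, 1] → -10 + 3s + s^2

-10 + 3s + s^2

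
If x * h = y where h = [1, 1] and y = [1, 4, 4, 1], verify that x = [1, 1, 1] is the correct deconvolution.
Forward-compute [1, 1, 1] * [1, 1]: y[0] = 1×1 = 1; y[1] = 1×1 + 1×1 = 2; y[2] = 1×1 + 1×1 = 2; y[3] = 1×1 = 1 → [1, 2, 2, 1]. Does not match given y = [1, 4, 4, 1].

Not verified. [1, 1, 1] * [1, 1] = [1, 2, 2, 1], which differs from [1, 4, 4, 1] at index 1.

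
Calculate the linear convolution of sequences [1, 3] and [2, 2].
y[0] = 1×2 = 2; y[1] = 1×2 + 3×2 = 8; y[2] = 3×2 = 6

[2, 8, 6]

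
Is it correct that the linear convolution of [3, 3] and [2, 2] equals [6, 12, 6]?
Recompute linear convolution of [3, 3] and [2, 2]: y[0] = 3×2 = 6; y[1] = 3×2 + 3×2 = 12; y[2] = 3×2 = 6 → [6, 12, 6]. Given [6, 12, 6] matches, so answer: Yes

Yes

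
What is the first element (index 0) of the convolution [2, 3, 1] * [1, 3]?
Use y[k] = Σ_i a[i]·b[k-i] at k=0. y[0] = 2×1 = 2

2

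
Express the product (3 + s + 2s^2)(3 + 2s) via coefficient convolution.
Ascending coefficients: a = [3, 1, 2], b = [3, 2]. c[0] = 3×3 = 9; c[1] = 3×2 + 1×3 = 9; c[2] = 1×2 + 2×3 = 8; c[3] = 2×2 = 4. Result coefficients: [9, 9, 8, 4] → 9 + 9s + 8s^2 + 4s^3

9 + 9s + 8s^2 + 4s^3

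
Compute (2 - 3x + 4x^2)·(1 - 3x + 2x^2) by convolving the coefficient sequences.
Ascending coefficients: a = [2, -3, 4], b = [1, -3, 2]. c[0] = 2×1 = 2; c[1] = 2×-3 + -3×1 = -9; c[2] = 2×2 + -3×-3 + 4×1 = 17; c[3] = -3×2 + 4×-3 = -18; c[4] = 4×2 = 8. Result coefficients: [2, -9, 17, -18, 8] → 2 - 9x + 17x^2 - 18x^3 + 8x^4

2 - 9x + 17x^2 - 18x^3 + 8x^4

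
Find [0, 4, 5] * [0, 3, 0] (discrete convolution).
y[0] = 0×0 = 0; y[1] = 0×3 + 4×0 = 0; y[2] = 0×0 + 4×3 + 5×0 = 12; y[3] = 4×0 + 5×3 = 15; y[4] = 5×0 = 0

[0, 0, 12, 15, 0]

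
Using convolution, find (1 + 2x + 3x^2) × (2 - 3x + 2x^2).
Ascending coefficients: a = [1, 2, 3], b = [2, -3, 2]. c[0] = 1×2 = 2; c[1] = 1×-3 + 2×2 = 1; c[2] = 1×2 + 2×-3 + 3×2 = 2; c[3] = 2×2 + 3×-3 = -5; c[4] = 3×2 = 6. Result coefficients: [2, 1, 2, -5, 6] → 2 + x + 2x^2 - 5x^3 + 6x^4

2 + x + 2x^2 - 5x^3 + 6x^4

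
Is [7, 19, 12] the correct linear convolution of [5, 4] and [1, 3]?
Recompute linear convolution of [5, 4] and [1, 3]: y[0] = 5×1 = 5; y[1] = 5×3 + 4×1 = 19; y[2] = 4×3 = 12 → [5, 19, 12]. Compare to given [7, 19, 12]: they differ at index 0: given 7, correct 5, so answer: No

No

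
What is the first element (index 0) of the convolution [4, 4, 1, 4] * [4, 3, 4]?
Use y[k] = Σ_i a[i]·b[k-i] at k=0. y[0] = 4×4 = 16

16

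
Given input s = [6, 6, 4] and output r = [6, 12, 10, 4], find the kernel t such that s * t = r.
Output length 4 = len(s) + len(t) - 1 ⇒ len(t) = 2. Solve t forward using t[k] = (r[k] - Σ_{i≥1} s[i]·t[k-i]) / s[0]: t[0] = r[0] / s[0] = 6 / 6 = 1; t[1] = (r[1] - 6×1) / s[0] = (12 - 6×1) / 6 = 1. So t = [1, 1]. Forward-check [6, 6, 4] * [1, 1]: r[0] = 6×1 = 6; r[1] = 6×1 + 6×1 = 12; r[2] = 6×1 + 4×1 = 10; r[3] = 4×1 = 4 → [6, 12, 10, 4] ✓

[1, 1]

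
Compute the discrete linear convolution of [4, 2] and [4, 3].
y[0] = 4×4 = 16; y[1] = 4×3 + 2×4 = 20; y[2] = 2×3 = 6

[16, 20, 6]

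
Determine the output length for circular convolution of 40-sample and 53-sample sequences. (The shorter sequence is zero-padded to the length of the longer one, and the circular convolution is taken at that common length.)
Circular convolution (zero-padding the shorter input) has length max(m, n) = max(40, 53) = 53

53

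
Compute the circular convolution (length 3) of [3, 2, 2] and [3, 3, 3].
Use y[k] = Σ_j x[j]·h[(k-j) mod 3]. y[0] = 3×3 + 2×3 + 2×3 = 21; y[1] = 3×3 + 2×3 + 2×3 = 21; y[2] = 3×3 + 2×3 + 2×3 = 21. Result: [21, 21, 21]

[21, 21, 21]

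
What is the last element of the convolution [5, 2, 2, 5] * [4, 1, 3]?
Use y[k] = Σ_i a[i]·b[k-i] at k=5. y[5] = 5×3 = 15

15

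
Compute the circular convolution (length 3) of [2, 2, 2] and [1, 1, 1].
Use y[k] = Σ_j f[j]·g[(k-j) mod 3]. y[0] = 2×1 + 2×1 + 2×1 = 6; y[1] = 2×1 + 2×1 + 2×1 = 6; y[2] = 2×1 + 2×1 + 2×1 = 6. Result: [6, 6, 6]

[6, 6, 6]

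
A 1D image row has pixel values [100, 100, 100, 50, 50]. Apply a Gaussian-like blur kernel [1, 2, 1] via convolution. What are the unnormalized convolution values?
Convolve image row [100, 100, 100, 50, 50] with kernel [1, 2, 1]: y[0] = 100×1 = 100; y[1] = 100×2 + 100×1 = 300; y[2] = 100×1 + 100×2 + 100×1 = 400; y[3] = 100×1 + 100×2 + 50×1 = 350; y[4] = 100×1 + 50×2 + 50×1 = 250; y[5] = 50×1 + 50×2 = 150; y[6] = 50×1 = 50 → [100, 300, 400, 350, 250, 150, 50]. Normalization factor = sum(kernel) = 4.

[100, 300, 400, 350, 250, 150, 50]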